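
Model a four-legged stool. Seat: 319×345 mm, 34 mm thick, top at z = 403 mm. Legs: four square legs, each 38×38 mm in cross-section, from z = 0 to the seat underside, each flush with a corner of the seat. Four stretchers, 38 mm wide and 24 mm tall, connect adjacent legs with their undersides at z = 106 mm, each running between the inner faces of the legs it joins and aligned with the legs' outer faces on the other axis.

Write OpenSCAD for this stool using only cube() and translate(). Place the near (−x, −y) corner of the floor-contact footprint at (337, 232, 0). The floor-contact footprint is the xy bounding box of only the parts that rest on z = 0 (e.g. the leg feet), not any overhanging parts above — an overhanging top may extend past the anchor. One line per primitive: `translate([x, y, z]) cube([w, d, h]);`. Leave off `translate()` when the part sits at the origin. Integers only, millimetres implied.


translate([337, 232, 369]) cube([319, 345, 34]);
translate([337, 232, 0]) cube([38, 38, 369]);
translate([618, 232, 0]) cube([38, 38, 369]);
translate([337, 539, 0]) cube([38, 38, 369]);
translate([618, 539, 0]) cube([38, 38, 369]);
translate([375, 232, 106]) cube([243, 38, 24]);
translate([375, 539, 106]) cube([243, 38, 24]);
translate([337, 270, 106]) cube([38, 269, 24]);
translate([618, 270, 106]) cube([38, 269, 24]);


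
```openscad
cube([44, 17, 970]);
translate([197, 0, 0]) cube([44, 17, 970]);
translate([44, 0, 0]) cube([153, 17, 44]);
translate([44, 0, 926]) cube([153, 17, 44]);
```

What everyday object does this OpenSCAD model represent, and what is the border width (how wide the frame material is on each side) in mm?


A picture frame. The border width is 44 mm.

Four thin pieces enclosing a rectangular opening — a picture frame. The two full-height stiles are 970 mm tall; the top rail sits at z = 926 and is 44 mm tall, so the border above the opening is 970 − 926 = 44 mm, matching the stile x-width.


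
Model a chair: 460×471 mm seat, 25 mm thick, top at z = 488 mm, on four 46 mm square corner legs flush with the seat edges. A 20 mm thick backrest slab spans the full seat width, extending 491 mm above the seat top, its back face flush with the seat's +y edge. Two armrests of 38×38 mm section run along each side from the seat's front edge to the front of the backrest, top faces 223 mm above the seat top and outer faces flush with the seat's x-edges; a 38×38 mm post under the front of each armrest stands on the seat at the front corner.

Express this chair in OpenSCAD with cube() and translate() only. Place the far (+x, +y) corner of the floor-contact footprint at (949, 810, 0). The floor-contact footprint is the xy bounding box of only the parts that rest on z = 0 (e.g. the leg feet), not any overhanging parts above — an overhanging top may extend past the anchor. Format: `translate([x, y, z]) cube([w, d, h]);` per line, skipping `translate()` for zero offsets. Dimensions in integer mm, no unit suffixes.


translate([489, 339, 463]) cube([460, 471, 25]);
translate([489, 339, 0]) cube([46, 46, 463]);
translate([903, 339, 0]) cube([46, 46, 463]);
translate([489, 764, 0]) cube([46, 46, 463]);
translate([903, 764, 0]) cube([46, 46, 463]);
translate([489, 790, 488]) cube([460, 20, 491]);
translate([489, 339, 673]) cube([38, 451, 38]);
translate([911, 339, 673]) cube([38, 451, 38]);
translate([489, 339, 488]) cube([38, 38, 185]);
translate([911, 339, 488]) cube([38, 38, 185]);


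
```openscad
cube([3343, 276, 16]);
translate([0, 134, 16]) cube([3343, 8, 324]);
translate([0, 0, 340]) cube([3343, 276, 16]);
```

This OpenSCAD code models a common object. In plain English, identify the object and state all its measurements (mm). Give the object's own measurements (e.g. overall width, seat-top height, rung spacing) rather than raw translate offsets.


An I-beam lying along x, 3343 mm long. Overall section height 356 mm. Two flanges 276 mm wide (y) and 16 mm thick, one on the floor and one at the top; a web 8 mm thick runs between them, centred on the flange width.


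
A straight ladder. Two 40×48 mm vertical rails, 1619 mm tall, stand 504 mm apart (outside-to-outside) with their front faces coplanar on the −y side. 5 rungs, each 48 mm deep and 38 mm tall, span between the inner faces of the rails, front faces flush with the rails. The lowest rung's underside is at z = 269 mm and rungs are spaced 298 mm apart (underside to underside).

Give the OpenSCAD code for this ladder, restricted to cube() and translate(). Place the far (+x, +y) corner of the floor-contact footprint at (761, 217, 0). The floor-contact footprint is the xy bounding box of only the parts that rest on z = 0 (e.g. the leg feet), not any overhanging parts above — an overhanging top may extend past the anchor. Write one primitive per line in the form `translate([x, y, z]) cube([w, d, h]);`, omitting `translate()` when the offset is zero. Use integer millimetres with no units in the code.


// rung span = 504 - 2*40 = 424
// rung[k] z = 269 + k*298
translate([257, 169, 0]) cube([40, 48, 1619]);
translate([721, 169, 0]) cube([40, 48, 1619]);
translate([297, 169, 269]) cube([424, 48, 38]);
translate([297, 169, 567]) cube([424, 48, 38]);
translate([297, 169, 865]) cube([424, 48, 38]);
translate([297, 169, 1163]) cube([424, 48, 38]);
translate([297, 169, 1461]) cube([424, 48, 38]);


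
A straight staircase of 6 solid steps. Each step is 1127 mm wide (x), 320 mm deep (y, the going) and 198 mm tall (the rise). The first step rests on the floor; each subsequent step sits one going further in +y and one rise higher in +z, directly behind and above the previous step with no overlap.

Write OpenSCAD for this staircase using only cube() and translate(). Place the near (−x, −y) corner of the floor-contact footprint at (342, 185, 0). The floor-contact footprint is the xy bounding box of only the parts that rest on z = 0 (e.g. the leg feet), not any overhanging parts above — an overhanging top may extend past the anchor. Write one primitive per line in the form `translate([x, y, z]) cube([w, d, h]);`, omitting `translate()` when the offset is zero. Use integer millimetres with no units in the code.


translate([342, 185, 0]) cube([1127, 320, 198]);
translate([342, 505, 198]) cube([1127, 320, 198]);
translate([342, 825, 396]) cube([1127, 320, 198]);
translate([342, 1145, 594]) cube([1127, 320, 198]);
translate([342, 1465, 792]) cube([1127, 320, 198]);
translate([342, 1785, 990]) cube([1127, 320, 198]);


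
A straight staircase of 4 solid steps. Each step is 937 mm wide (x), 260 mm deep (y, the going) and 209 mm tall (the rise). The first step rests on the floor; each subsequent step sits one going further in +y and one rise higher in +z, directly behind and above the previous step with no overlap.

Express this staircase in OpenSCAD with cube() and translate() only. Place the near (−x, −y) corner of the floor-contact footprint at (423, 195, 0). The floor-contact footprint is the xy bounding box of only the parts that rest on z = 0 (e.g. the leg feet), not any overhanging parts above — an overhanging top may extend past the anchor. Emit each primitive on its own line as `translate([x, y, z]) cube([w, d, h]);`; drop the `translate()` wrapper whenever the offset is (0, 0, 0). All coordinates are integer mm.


translate([423, 195, 0]) cube([937, 260, 209]);
translate([423, 455, 209]) cube([937, 260, 209]);
translate([423, 715, 418]) cube([937, 260, 209]);
translate([423, 975, 627]) cube([937, 260, 209]);


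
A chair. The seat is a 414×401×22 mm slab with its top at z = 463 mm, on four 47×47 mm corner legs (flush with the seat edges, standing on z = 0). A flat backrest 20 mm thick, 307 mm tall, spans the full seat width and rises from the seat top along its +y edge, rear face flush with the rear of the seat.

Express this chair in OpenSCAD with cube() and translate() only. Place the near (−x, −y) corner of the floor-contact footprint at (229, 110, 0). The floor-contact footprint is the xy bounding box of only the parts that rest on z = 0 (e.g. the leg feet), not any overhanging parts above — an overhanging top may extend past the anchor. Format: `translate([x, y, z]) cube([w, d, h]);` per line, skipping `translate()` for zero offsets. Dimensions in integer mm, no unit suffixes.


// leg_h = 463 - 22 = 441
translate([229, 110, 441]) cube([414, 401, 22]);
translate([229, 110, 0]) cube([47, 47, 441]);
translate([596, 110, 0]) cube([47, 47, 441]);
translate([229, 464, 0]) cube([47, 47, 441]);
translate([596, 464, 0]) cube([47, 47, 441]);
translate([229, 491, 463]) cube([414, 20, 307]);


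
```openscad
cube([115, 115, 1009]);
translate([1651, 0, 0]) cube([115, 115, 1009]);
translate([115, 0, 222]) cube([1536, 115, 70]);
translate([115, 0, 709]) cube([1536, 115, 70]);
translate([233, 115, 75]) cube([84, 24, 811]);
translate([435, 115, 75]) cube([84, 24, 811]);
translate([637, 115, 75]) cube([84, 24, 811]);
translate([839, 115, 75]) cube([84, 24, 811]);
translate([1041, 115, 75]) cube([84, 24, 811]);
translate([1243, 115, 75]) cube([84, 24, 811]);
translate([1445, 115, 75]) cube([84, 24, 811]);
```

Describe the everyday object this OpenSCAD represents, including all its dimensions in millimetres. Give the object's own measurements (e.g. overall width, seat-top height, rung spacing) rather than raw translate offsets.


A fence section. Two 115×115 mm posts, 1009 mm tall, stand on the floor with a clear span of 1536 mm between their inner faces. Two horizontal rails of 115×70 mm section span the gap between the posts with their undersides at z = 222 mm and z = 709 mm, flush with the posts' −y face. 7 pickets, each 84 mm wide, 24 mm thick and 811 mm tall, are fixed to the +y face of the rails with their bottoms at z = 75 mm, spaced across the span with a 118 mm gap after the −x post and between neighbouring pickets, with 122 mm left before the +x post.


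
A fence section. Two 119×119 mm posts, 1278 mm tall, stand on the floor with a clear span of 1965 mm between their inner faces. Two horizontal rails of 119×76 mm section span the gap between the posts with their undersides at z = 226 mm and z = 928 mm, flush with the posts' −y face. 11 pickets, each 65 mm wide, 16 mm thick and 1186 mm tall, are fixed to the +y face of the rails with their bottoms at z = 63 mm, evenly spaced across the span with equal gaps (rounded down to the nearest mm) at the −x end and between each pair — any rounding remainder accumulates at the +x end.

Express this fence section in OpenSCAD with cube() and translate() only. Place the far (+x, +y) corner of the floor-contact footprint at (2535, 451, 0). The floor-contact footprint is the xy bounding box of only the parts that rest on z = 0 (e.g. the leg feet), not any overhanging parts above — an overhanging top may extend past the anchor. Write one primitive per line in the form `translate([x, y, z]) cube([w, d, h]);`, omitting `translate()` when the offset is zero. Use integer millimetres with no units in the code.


translate([332, 332, 0]) cube([119, 119, 1278]);
translate([2416, 332, 0]) cube([119, 119, 1278]);
translate([451, 332, 226]) cube([1965, 119, 76]);
translate([451, 332, 928]) cube([1965, 119, 76]);
translate([555, 451, 63]) cube([65, 16, 1186]);
translate([724, 451, 63]) cube([65, 16, 1186]);
translate([893, 451, 63]) cube([65, 16, 1186]);
translate([1062, 451, 63]) cube([65, 16, 1186]);
translate([1231, 451, 63]) cube([65, 16, 1186]);
translate([1400, 451, 63]) cube([65, 16, 1186]);
translate([1569, 451, 63]) cube([65, 16, 1186]);
translate([1738, 451, 63]) cube([65, 16, 1186]);
translate([1907, 451, 63]) cube([65, 16, 1186]);
translate([2076, 451, 63]) cube([65, 16, 1186]);
translate([2245, 451, 63]) cube([65, 16, 1186]);


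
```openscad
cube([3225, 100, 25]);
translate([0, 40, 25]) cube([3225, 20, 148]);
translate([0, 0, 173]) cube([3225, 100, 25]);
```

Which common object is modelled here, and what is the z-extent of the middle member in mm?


An I-beam. The web height is 148 mm.

Two wide flanges with a thin centred web — an I-beam. Overall 198 mm minus two 25 mm flanges gives a web of 198 − 2·25 = 148 mm.


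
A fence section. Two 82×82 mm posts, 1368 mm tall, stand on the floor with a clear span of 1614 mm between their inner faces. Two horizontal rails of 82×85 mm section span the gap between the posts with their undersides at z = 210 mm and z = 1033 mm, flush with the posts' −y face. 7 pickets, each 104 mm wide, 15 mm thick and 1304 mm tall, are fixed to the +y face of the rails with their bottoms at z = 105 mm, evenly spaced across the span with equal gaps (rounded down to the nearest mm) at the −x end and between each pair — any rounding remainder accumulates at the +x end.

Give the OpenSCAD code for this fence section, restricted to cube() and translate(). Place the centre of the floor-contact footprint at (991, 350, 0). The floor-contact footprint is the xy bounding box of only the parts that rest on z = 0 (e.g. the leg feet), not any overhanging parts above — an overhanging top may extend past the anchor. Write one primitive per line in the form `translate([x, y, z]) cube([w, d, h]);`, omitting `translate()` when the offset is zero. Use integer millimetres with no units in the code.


translate([102, 309, 0]) cube([82, 82, 1368]);
translate([1798, 309, 0]) cube([82, 82, 1368]);
translate([184, 309, 210]) cube([1614, 82, 85]);
translate([184, 309, 1033]) cube([1614, 82, 85]);
translate([294, 391, 105]) cube([104, 15, 1304]);
translate([508, 391, 105]) cube([104, 15, 1304]);
translate([722, 391, 105]) cube([104, 15, 1304]);
translate([936, 391, 105]) cube([104, 15, 1304]);
translate([1150, 391, 105]) cube([104, 15, 1304]);
translate([1364, 391, 105]) cube([104, 15, 1304]);
translate([1578, 391, 105]) cube([104, 15, 1304]);


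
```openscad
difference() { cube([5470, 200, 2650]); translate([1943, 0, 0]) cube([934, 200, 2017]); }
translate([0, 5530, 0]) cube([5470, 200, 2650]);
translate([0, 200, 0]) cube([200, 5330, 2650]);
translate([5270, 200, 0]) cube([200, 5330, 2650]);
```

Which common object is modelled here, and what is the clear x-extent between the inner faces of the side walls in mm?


A single room. The interior width is 5070 mm.

Four walls enclosing a rectangle with a door in the front wall — a room. Outside width 5470 minus two 200 mm walls gives 5070 mm.


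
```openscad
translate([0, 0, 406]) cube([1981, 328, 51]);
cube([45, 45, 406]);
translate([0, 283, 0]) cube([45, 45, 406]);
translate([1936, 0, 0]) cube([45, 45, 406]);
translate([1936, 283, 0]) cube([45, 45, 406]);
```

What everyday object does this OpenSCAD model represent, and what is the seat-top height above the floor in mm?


A bench. The seat-top height is 457 mm.

A long slab on four corner posts — a bench. The slab sits at z = 406 with thickness 51, so the top is 406 + 51 = 457 mm.


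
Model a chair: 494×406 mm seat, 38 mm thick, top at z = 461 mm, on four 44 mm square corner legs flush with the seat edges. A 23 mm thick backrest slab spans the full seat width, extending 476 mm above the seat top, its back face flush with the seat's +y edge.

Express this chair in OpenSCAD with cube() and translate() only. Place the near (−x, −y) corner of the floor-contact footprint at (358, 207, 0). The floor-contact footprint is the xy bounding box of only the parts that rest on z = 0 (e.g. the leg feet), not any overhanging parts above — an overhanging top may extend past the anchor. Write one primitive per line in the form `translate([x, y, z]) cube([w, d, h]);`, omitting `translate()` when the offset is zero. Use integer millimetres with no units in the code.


// leg_h = 461 - 38 = 423
translate([358, 207, 423]) cube([494, 406, 38]);
translate([358, 207, 0]) cube([44, 44, 423]);
translate([808, 207, 0]) cube([44, 44, 423]);
translate([358, 569, 0]) cube([44, 44, 423]);
translate([808, 569, 0]) cube([44, 44, 423]);
translate([358, 590, 461]) cube([494, 23, 476]);


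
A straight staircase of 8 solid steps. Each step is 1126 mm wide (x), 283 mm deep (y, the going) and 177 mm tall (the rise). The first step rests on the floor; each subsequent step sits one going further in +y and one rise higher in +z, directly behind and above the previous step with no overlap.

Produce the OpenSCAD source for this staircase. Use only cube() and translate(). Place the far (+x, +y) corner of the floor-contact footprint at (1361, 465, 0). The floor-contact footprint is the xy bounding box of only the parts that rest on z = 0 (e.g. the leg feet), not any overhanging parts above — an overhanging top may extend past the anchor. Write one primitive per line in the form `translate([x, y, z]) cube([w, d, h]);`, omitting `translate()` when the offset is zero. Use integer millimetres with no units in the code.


translate([235, 182, 0]) cube([1126, 283, 177]);
translate([235, 465, 177]) cube([1126, 283, 177]);
translate([235, 748, 354]) cube([1126, 283, 177]);
translate([235, 1031, 531]) cube([1126, 283, 177]);
translate([235, 1314, 708]) cube([1126, 283, 177]);
translate([235, 1597, 885]) cube([1126, 283, 177]);
translate([235, 1880, 1062]) cube([1126, 283, 177]);
translate([235, 2163, 1239]) cube([1126, 283, 177]);


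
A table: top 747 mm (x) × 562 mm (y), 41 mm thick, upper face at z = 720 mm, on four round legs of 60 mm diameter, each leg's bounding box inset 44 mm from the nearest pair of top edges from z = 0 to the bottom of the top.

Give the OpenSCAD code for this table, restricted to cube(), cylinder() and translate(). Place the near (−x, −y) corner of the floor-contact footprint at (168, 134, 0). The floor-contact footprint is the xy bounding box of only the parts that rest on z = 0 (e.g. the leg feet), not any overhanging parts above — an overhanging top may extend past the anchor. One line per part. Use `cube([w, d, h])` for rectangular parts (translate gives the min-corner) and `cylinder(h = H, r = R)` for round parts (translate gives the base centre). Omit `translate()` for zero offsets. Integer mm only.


translate([124, 90, 679]) cube([747, 562, 41]);
translate([198, 164, 0]) cylinder(h = 679, r = 30);
translate([797, 164, 0]) cylinder(h = 679, r = 30);
translate([198, 578, 0]) cylinder(h = 679, r = 30);
translate([797, 578, 0]) cylinder(h = 679, r = 30);


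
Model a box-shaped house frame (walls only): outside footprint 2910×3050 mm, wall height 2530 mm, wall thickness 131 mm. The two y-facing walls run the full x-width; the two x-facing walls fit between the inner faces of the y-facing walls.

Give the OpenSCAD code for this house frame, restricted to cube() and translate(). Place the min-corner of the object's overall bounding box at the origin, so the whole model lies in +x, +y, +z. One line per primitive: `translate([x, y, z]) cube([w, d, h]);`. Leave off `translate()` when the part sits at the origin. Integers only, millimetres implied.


cube([2910, 131, 2530]);
translate([0, 2919, 0]) cube([2910, 131, 2530]);
translate([0, 131, 0]) cube([131, 2788, 2530]);
translate([2779, 131, 0]) cube([131, 2788, 2530]);


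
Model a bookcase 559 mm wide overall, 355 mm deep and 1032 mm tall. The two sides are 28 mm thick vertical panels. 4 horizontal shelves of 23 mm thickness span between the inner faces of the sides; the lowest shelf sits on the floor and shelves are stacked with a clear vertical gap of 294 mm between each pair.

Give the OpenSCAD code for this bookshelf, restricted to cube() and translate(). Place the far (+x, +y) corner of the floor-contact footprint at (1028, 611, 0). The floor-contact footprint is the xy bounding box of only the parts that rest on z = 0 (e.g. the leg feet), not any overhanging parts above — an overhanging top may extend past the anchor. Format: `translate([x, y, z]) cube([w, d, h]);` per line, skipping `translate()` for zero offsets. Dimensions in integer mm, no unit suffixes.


translate([469, 256, 0]) cube([28, 355, 1032]);
translate([1000, 256, 0]) cube([28, 355, 1032]);
translate([497, 256, 0]) cube([503, 355, 23]);
translate([497, 256, 317]) cube([503, 355, 23]);
translate([497, 256, 634]) cube([503, 355, 23]);
translate([497, 256, 951]) cube([503, 355, 23]);


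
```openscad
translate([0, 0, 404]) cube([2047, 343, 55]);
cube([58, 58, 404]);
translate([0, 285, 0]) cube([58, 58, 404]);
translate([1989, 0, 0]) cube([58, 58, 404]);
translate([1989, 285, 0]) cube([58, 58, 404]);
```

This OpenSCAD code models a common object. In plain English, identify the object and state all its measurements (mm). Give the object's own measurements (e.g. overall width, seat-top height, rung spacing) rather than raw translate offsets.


A long wooden bench with a 2047 mm (x) × 343 mm (y) seat, 55 mm thick, its top surface 459 mm above the floor. Four 58 mm square legs at the seat corners, flush with the edges, run from z = 0 to the seat underside.


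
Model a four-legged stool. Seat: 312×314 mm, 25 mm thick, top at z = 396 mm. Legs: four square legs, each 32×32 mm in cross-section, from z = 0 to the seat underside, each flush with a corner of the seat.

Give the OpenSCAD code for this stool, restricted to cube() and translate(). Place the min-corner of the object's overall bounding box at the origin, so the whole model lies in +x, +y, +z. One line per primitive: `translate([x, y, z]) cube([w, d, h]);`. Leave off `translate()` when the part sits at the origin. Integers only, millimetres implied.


// leg_h = 396 - 25 = 371
translate([0, 0, 371]) cube([312, 314, 25]);
cube([32, 32, 371]);
translate([280, 0, 0]) cube([32, 32, 371]);
translate([0, 282, 0]) cube([32, 32, 371]);
translate([280, 282, 0]) cube([32, 32, 371]);


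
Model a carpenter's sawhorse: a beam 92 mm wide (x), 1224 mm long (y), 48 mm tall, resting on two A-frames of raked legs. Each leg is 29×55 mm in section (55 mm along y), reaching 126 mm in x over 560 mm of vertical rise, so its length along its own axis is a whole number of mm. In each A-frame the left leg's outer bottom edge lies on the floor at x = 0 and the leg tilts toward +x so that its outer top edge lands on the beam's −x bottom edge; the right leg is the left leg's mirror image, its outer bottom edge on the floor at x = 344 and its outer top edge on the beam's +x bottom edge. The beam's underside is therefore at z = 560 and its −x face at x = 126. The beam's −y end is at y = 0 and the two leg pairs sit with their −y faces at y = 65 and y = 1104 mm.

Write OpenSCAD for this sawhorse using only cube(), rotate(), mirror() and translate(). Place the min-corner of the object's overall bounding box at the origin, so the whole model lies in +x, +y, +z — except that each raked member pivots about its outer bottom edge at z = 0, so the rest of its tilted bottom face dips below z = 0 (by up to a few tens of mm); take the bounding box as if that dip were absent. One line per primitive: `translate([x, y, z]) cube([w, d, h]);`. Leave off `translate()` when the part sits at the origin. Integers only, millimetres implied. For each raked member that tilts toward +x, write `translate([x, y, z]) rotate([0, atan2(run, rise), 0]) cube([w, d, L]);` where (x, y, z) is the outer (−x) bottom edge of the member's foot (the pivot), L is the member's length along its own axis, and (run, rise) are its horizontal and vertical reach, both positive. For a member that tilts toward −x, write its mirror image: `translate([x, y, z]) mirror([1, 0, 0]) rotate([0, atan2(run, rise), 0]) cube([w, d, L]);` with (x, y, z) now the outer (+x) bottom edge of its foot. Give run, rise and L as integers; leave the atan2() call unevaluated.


translate([126, 0, 560]) cube([92, 1224, 48]);
translate([0, 65, 0]) rotate([0, atan2(126, 560), 0]) cube([29, 55, 574]);
translate([344, 65, 0]) mirror([1, 0, 0]) rotate([0, atan2(126, 560), 0]) cube([29, 55, 574]);
translate([0, 1104, 0]) rotate([0, atan2(126, 560), 0]) cube([29, 55, 574]);
translate([344, 1104, 0]) mirror([1, 0, 0]) rotate([0, atan2(126, 560), 0]) cube([29, 55, 574]);


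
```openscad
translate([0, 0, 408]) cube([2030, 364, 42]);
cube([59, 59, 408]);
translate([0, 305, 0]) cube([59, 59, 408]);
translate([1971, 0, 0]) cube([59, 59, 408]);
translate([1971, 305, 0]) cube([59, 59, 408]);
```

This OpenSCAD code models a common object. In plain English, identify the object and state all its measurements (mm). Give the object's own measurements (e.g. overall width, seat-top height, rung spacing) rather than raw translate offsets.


A bench: a 2030×364 mm seat slab, 42 mm thick, top at z = 450 mm, on four 59×59 mm square legs flush with the seat corners and standing on z = 0.


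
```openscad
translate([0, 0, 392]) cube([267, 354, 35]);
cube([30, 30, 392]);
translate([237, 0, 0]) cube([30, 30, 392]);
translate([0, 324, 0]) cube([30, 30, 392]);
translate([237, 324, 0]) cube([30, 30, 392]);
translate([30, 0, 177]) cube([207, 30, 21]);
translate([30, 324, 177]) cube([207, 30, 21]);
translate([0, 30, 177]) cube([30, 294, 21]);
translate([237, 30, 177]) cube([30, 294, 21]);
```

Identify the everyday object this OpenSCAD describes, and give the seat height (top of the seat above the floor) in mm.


A stool. The seat height is 427 mm.

A 267×354×35 slab at z = 392 on four corner posts — a stool. The seat top is 392 + 35 = 427 mm.


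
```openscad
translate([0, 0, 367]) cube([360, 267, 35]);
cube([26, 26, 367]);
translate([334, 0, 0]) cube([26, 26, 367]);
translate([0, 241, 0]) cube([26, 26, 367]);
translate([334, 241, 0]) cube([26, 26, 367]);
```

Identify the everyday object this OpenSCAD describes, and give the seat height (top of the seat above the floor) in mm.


A stool. The seat height is 402 mm.

A 360×267×35 slab at z = 367 on four corner posts — a stool. The seat top is 367 + 35 = 402 mm.


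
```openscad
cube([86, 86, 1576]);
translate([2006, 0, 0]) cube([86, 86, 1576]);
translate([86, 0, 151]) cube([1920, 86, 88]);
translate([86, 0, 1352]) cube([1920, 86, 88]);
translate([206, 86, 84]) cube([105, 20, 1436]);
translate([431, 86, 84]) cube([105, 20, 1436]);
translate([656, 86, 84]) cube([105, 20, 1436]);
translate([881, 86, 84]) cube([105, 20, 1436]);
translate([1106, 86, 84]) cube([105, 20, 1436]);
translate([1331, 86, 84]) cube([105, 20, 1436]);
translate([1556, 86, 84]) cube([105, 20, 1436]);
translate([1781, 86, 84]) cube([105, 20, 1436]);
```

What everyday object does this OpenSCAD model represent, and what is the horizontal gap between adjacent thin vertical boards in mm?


A fence section. The picket gap is 120 mm.

Two posts, two rails, 8 pickets — a fence section. Span 1920 mm holds 8 pickets of 105 mm with 9 equal gaps: ⌊(1920 − 8·105) / 9⌋ = 120 mm.


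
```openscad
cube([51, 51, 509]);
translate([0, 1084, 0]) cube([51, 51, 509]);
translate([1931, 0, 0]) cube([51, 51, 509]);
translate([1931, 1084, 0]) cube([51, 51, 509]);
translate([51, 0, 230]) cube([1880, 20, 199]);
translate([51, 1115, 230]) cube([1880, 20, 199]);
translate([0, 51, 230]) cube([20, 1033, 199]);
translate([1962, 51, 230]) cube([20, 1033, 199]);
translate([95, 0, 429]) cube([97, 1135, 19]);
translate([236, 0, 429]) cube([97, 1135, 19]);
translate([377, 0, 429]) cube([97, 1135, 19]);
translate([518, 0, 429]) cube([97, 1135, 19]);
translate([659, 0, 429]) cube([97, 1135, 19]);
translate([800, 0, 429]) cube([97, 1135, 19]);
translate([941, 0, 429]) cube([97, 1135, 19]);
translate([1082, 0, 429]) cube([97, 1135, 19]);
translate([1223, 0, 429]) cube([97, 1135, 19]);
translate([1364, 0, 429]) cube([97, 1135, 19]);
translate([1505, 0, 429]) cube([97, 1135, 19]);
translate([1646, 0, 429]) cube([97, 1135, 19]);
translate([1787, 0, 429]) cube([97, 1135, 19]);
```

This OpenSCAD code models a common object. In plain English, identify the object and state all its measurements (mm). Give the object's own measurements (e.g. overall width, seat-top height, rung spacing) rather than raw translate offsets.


A bed frame 1982 mm long (x) by 1135 mm wide (y). Four 51×51 mm corner posts, 509 mm tall, at the corners of the footprint. Four rails of 20 mm thickness and 199 mm height run between adjacent posts with their undersides at z = 230 mm, their outer faces flush with the outside of the frame (the two x-running rails run between the posts' inner faces; the two y-running rails run between the posts' inner faces). 13 slats, each 97 mm wide (x) and 19 mm thick, lie across the top of the two x-running rails, running the full 1135 mm width of the frame in y; along x they sit between the end posts with a 44 mm gap after the −x posts and between neighbouring slats, leaving 47 mm before the +x posts.


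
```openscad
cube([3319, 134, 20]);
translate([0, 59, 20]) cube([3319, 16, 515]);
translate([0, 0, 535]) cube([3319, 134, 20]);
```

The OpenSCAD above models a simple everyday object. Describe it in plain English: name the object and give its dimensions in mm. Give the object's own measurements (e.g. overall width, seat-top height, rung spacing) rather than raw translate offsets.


An I-beam lying along x, 3319 mm long. Overall section height 555 mm. Two flanges 134 mm wide (y) and 20 mm thick, one on the floor and one at the top; a web 16 mm thick runs between them, centred on the flange width.


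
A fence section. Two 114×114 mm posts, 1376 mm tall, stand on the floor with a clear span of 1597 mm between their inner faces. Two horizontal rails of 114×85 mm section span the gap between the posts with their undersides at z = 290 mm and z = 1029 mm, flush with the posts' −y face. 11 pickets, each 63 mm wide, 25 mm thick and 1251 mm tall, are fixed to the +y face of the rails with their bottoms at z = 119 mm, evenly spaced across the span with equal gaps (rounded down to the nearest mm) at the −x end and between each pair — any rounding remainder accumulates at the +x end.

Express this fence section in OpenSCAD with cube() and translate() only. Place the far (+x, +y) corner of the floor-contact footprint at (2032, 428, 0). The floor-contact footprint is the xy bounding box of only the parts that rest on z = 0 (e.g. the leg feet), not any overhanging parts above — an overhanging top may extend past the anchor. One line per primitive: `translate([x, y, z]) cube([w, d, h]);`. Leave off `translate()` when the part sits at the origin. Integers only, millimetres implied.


translate([207, 314, 0]) cube([114, 114, 1376]);
translate([1918, 314, 0]) cube([114, 114, 1376]);
translate([321, 314, 290]) cube([1597, 114, 85]);
translate([321, 314, 1029]) cube([1597, 114, 85]);
translate([396, 428, 119]) cube([63, 25, 1251]);
translate([534, 428, 119]) cube([63, 25, 1251]);
translate([672, 428, 119]) cube([63, 25, 1251]);
translate([810, 428, 119]) cube([63, 25, 1251]);
translate([948, 428, 119]) cube([63, 25, 1251]);
translate([1086, 428, 119]) cube([63, 25, 1251]);
translate([1224, 428, 119]) cube([63, 25, 1251]);
translate([1362, 428, 119]) cube([63, 25, 1251]);
translate([1500, 428, 119]) cube([63, 25, 1251]);
translate([1638, 428, 119]) cube([63, 25, 1251]);
translate([1776, 428, 119]) cube([63, 25, 1251]);


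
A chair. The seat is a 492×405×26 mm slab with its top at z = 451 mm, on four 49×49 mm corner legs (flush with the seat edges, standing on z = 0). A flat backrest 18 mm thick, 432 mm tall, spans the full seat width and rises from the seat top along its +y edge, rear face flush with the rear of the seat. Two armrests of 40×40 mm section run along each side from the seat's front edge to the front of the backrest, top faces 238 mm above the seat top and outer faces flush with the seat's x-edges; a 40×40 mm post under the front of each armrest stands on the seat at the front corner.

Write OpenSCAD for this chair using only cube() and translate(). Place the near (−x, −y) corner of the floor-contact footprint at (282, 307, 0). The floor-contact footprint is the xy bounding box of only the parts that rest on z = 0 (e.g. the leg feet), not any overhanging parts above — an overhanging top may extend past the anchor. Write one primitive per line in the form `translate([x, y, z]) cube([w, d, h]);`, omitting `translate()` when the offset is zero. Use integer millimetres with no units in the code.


// leg_h = 451 - 26 = 425
// arm post h = 238 - 40 = 198
translate([282, 307, 425]) cube([492, 405, 26]);
translate([282, 307, 0]) cube([49, 49, 425]);
translate([725, 307, 0]) cube([49, 49, 425]);
translate([282, 663, 0]) cube([49, 49, 425]);
translate([725, 663, 0]) cube([49, 49, 425]);
translate([282, 694, 451]) cube([492, 18, 432]);
translate([282, 307, 649]) cube([40, 387, 40]);
translate([734, 307, 649]) cube([40, 387, 40]);
translate([282, 307, 451]) cube([40, 40, 198]);
translate([734, 307, 451]) cube([40, 40, 198]);


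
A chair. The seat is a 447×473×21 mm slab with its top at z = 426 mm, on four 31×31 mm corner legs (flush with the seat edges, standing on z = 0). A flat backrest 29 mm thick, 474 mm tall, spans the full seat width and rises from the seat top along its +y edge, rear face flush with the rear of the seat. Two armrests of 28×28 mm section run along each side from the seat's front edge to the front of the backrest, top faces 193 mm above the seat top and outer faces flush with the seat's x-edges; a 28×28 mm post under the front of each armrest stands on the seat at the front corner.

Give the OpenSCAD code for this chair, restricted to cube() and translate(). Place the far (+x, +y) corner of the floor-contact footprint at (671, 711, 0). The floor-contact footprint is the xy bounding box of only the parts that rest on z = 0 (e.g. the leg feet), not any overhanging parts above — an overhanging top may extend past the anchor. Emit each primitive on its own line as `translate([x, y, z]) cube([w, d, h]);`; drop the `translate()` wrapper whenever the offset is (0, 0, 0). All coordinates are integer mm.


translate([224, 238, 405]) cube([447, 473, 21]);
translate([224, 238, 0]) cube([31, 31, 405]);
translate([640, 238, 0]) cube([31, 31, 405]);
translate([224, 680, 0]) cube([31, 31, 405]);
translate([640, 680, 0]) cube([31, 31, 405]);
translate([224, 682, 426]) cube([447, 29, 474]);
translate([224, 238, 591]) cube([28, 444, 28]);
translate([643, 238, 591]) cube([28, 444, 28]);
translate([224, 238, 426]) cube([28, 28, 165]);
translate([643, 238, 426]) cube([28, 28, 165]);


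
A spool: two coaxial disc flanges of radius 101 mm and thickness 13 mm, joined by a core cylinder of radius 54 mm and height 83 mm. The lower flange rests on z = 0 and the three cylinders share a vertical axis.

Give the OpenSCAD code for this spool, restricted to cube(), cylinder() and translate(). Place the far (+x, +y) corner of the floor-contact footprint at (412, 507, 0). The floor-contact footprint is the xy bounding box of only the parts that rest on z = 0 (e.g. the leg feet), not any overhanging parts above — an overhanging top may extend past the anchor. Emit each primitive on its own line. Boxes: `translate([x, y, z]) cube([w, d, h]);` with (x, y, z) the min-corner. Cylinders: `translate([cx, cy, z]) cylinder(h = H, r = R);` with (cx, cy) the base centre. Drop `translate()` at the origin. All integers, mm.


translate([311, 406, 0]) cylinder(h = 13, r = 101);
translate([311, 406, 13]) cylinder(h = 83, r = 54);
translate([311, 406, 96]) cylinder(h = 13, r = 101);


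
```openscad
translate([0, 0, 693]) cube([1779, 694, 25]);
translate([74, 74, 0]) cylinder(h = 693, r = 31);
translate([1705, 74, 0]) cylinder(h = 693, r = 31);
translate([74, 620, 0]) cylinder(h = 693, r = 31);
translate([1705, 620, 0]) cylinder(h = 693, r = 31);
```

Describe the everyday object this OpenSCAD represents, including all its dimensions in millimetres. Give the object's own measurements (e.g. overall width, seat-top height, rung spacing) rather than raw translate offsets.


A table: top 1779 mm (x) × 694 mm (y), 25 mm thick, upper face at z = 718 mm, on four round legs of 62 mm diameter, each leg's bounding box inset 43 mm from the nearest pair of top edges from z = 0 to the bottom of the top.


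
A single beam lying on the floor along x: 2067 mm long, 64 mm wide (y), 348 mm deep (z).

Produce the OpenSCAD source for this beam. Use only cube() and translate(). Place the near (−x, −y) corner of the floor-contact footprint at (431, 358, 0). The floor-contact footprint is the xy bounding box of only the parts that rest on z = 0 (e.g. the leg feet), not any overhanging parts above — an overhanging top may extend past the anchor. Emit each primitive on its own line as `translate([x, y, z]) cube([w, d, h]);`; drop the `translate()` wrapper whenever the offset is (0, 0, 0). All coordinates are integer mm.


translate([431, 358, 0]) cube([2067, 64, 348]);


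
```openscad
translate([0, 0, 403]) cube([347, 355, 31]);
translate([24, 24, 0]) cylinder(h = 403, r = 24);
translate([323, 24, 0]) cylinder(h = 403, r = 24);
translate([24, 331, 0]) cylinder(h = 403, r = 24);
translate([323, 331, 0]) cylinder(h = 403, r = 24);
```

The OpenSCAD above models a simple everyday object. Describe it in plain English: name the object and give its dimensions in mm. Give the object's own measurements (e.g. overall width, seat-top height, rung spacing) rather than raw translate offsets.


A simple wooden stool: a rectangular seat 347 mm (x) by 355 mm (y), 31 mm thick, top face at z = 434 mm, on four round legs, each 48 mm in diameter. The legs rest on z = 0, each leg's axis is inset half a diameter from the nearest pair of seat edges (so the leg's bounding box is flush with the corner).


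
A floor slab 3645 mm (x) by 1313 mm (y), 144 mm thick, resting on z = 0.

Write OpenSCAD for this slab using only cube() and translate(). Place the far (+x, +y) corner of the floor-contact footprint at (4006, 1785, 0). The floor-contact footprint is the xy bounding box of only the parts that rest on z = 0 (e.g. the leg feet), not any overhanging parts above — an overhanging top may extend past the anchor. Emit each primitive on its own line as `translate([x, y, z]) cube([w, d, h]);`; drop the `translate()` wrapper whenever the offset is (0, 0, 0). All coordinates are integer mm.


translate([361, 472, 0]) cube([3645, 1313, 144]);


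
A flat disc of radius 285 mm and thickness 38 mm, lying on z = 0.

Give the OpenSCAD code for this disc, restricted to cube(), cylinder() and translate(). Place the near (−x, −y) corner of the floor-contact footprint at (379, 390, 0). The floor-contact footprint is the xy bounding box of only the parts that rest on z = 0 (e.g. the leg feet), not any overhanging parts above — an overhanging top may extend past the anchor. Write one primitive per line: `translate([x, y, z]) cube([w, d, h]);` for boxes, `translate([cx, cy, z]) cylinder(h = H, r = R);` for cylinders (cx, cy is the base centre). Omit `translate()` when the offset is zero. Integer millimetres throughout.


translate([664, 675, 0]) cylinder(h = 38, r = 285);


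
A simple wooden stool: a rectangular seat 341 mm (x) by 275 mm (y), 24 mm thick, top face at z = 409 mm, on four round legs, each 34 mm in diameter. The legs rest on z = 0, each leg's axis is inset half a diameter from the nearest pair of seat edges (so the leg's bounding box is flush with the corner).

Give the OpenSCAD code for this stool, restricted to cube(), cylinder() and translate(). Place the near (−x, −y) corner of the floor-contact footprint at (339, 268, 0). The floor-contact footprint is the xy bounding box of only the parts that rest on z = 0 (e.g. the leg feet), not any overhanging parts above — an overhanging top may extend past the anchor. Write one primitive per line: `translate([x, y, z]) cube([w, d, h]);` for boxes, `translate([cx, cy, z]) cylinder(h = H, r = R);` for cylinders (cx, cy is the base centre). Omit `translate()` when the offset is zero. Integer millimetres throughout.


translate([339, 268, 385]) cube([341, 275, 24]);
translate([356, 285, 0]) cylinder(h = 385, r = 17);
translate([663, 285, 0]) cylinder(h = 385, r = 17);
translate([356, 526, 0]) cylinder(h = 385, r = 17);
translate([663, 526, 0]) cylinder(h = 385, r = 17);


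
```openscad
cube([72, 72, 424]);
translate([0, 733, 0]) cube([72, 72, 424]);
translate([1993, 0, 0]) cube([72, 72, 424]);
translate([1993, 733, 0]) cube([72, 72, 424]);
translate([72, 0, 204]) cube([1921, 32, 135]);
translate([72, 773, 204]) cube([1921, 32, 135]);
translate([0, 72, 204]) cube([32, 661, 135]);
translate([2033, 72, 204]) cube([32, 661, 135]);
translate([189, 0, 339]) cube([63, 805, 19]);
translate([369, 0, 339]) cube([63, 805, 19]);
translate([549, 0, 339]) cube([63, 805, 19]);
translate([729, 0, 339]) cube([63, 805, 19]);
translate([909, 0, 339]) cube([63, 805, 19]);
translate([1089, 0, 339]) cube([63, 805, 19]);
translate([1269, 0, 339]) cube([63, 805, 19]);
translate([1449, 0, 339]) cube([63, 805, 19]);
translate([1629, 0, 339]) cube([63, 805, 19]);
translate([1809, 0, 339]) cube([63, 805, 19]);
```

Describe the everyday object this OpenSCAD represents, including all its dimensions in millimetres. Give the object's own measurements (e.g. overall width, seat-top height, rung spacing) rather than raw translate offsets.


A bed frame 2065 mm long (x) by 805 mm wide (y). Four 72×72 mm corner posts, 424 mm tall, at the corners of the footprint. Four rails of 32 mm thickness and 135 mm height run between adjacent posts with their undersides at z = 204 mm, their outer faces flush with the outside of the frame (the two x-running rails run between the posts' inner faces; the two y-running rails run between the posts' inner faces). 10 slats, each 63 mm wide (x) and 19 mm thick, lie across the top of the two x-running rails, running the full 805 mm width of the frame in y; along x they sit between the end posts with a 117 mm gap after the −x posts and between neighbouring slats, leaving 121 mm before the +x posts.
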